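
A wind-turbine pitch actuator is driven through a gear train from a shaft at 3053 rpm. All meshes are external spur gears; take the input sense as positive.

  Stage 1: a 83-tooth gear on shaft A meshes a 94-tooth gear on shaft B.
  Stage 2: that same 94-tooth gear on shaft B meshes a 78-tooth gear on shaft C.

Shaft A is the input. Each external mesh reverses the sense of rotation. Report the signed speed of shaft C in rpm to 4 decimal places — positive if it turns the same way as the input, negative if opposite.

+3248.7051 rpm (same as input, |ω| = 3248.7051 rpm)

Stage 1 [83T→94T]: ω = 3053.0000×83/94 = 2695.7340 rpm, dir flips to −; running = −2695.7340
Stage 2 [94T→78T]: ω = 2695.7340×94/78 = 3248.7051 rpm, dir flips to +; running = +3248.7051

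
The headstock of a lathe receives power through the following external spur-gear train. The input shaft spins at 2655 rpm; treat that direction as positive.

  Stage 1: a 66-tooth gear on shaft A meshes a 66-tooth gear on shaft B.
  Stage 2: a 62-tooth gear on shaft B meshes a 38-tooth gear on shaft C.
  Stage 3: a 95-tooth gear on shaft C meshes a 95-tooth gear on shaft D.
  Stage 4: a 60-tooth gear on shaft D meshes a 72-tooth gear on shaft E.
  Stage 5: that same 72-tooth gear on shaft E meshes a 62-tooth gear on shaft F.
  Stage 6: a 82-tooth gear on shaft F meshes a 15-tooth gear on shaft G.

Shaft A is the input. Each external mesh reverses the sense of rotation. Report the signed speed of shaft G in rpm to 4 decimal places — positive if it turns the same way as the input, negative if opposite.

+22916.8421 rpm (same as input, |ω| = 22916.8421 rpm)

Stage 1 [66T→66T]: ω = 2655.0000×66/66 = 2655.0000 rpm, dir flips to −; running = −2655.0000
Stage 2 [62T→38T]: ω = 2655.0000×62/38 = 4331.8421 rpm, dir flips to +; running = +4331.8421
Stage 3 [95T→95T]: ω = 4331.8421×95/95 = 4331.8421 rpm, dir flips to −; running = −4331.8421
Stage 4 [60T→72T]: ω = 4331.8421×60/72 = 3609.8684 rpm, dir flips to +; running = +3609.8684
Stage 5 [72T→62T]: ω = 3609.8684×72/62 = 4192.1053 rpm, dir flips to −; running = −4192.1053
Stage 6 [82T→15T]: ω = 4192.1053×82/15 = 22916.8421 rpm, dir flips to +; running = +22916.8421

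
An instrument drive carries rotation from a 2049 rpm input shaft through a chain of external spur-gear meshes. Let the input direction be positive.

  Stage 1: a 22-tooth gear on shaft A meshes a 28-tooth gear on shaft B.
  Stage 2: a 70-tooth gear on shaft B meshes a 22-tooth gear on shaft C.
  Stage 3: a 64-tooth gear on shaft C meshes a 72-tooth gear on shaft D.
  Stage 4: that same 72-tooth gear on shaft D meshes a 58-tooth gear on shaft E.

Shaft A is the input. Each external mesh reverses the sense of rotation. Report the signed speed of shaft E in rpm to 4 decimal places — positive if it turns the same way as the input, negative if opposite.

Stage 1 [22T→28T]: ω = 2049.0000×22/28 = 1609.9286 rpm, dir flips to −; running = −1609.9286
Stage 2 [70T→22T]: ω = 1609.9286×70/22 = 5122.5000 rpm, dir flips to +; running = +5122.5000
Stage 3 [64T→72T]: ω = 5122.5000×64/72 = 4553.3333 rpm, dir flips to −; running = −4553.3333
Stage 4 [72T→58T]: ω = 4553.3333×72/58 = 5652.4138 rpm, dir flips to +; running = +5652.4138

+5652.4138 rpm (same as input, |ω| = 5652.4138 rpm)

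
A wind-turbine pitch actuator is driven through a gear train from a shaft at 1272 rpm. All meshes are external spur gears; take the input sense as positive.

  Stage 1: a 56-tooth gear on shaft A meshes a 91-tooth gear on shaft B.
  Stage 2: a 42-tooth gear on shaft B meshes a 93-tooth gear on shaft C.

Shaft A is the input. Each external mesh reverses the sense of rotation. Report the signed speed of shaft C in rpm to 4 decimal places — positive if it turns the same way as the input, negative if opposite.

Stage 1 [56T→91T]: ω = 1272.0000×56/91 = 782.7692 rpm, dir flips to −; running = −782.7692
Stage 2 [42T→93T]: ω = 782.7692×42/93 = 353.5087 rpm, dir flips to +; running = +353.5087

+353.5087 rpm (same as input, |ω| = 353.5087 rpm)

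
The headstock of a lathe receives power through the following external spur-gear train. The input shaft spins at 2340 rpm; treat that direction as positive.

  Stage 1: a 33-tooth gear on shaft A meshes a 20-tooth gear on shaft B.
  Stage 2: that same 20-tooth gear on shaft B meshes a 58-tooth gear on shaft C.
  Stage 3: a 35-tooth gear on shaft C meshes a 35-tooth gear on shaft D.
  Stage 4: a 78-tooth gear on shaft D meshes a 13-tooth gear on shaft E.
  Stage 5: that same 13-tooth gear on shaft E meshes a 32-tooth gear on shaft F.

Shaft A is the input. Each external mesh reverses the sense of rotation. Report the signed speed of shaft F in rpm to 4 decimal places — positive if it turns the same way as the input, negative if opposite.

Stage 1 [33T→20T]: ω = 2340.0000×33/20 = 3861.0000 rpm, dir flips to −; running = −3861.0000
Stage 2 [20T→58T]: ω = 3861.0000×20/58 = 1331.3793 rpm, dir flips to +; running = +1331.3793
Stage 3 [35T→35T]: ω = 1331.3793×35/35 = 1331.3793 rpm, dir flips to −; running = −1331.3793
Stage 4 [78T→13T]: ω = 1331.3793×78/13 = 7988.2759 rpm, dir flips to +; running = +7988.2759
Stage 5 [13T→32T]: ω = 7988.2759×13/32 = 3245.2371 rpm, dir flips to −; running = −3245.2371

-3245.2371 rpm (opposite to input, |ω| = 3245.2371 rpm)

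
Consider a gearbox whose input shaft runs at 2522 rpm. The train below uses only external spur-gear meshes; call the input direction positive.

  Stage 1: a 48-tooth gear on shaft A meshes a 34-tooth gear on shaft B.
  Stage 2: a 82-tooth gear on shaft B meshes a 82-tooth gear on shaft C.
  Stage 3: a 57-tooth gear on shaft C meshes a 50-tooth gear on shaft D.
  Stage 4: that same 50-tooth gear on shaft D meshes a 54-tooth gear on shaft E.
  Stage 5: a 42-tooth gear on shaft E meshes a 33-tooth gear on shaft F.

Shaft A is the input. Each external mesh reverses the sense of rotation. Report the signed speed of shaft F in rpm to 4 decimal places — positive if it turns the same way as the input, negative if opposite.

-4783.2585 rpm (opposite to input, |ω| = 4783.2585 rpm)

Stage 1 [48T→34T]: ω = 2522.0000×48/34 = 3560.4706 rpm, dir flips to −; running = −3560.4706
Stage 2 [82T→82T]: ω = 3560.4706×82/82 = 3560.4706 rpm, dir flips to +; running = +3560.4706
Stage 3 [57T→50T]: ω = 3560.4706×57/50 = 4058.9365 rpm, dir flips to −; running = −4058.9365
Stage 4 [50T→54T]: ω = 4058.9365×50/54 = 3758.2745 rpm, dir flips to +; running = +3758.2745
Stage 5 [42T→33T]: ω = 3758.2745×42/33 = 4783.2585 rpm, dir flips to −; running = −4783.2585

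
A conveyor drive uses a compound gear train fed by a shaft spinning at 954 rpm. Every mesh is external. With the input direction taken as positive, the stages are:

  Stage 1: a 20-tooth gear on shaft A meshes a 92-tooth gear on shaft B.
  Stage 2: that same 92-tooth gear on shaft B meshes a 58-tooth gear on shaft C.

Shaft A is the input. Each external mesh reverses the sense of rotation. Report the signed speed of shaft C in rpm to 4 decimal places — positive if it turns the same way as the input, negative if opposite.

+328.9655 rpm (same as input, |ω| = 328.9655 rpm)

Stage 1 [20T→92T]: ω = 954.0000×20/92 = 207.3913 rpm, dir flips to −; running = −207.3913
Stage 2 [92T→58T]: ω = 207.3913×92/58 = 328.9655 rpm, dir flips to +; running = +328.9655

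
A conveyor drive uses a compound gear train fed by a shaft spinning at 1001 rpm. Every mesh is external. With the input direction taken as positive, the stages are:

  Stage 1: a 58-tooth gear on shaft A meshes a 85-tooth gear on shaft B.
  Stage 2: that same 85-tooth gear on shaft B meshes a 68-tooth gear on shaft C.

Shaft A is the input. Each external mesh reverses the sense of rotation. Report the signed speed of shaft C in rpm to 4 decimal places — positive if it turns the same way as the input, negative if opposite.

Stage 1 [58T→85T]: ω = 1001.0000×58/85 = 683.0353 rpm, dir flips to −; running = −683.0353
Stage 2 [85T→68T]: ω = 683.0353×85/68 = 853.7941 rpm, dir flips to +; running = +853.7941

+853.7941 rpm (same as input, |ω| = 853.7941 rpm)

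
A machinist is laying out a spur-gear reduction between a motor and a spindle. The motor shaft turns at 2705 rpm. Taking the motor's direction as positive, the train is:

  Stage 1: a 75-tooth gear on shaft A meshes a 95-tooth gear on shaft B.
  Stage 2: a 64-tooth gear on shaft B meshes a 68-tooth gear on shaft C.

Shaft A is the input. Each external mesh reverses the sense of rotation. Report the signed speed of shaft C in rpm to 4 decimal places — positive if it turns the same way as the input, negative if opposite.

Stage 1 [75T→95T]: ω = 2705.0000×75/95 = 2135.5263 rpm, dir flips to −; running = −2135.5263
Stage 2 [64T→68T]: ω = 2135.5263×64/68 = 2009.9071 rpm, dir flips to +; running = +2009.9071

+2009.9071 rpm (same as input, |ω| = 2009.9071 rpm)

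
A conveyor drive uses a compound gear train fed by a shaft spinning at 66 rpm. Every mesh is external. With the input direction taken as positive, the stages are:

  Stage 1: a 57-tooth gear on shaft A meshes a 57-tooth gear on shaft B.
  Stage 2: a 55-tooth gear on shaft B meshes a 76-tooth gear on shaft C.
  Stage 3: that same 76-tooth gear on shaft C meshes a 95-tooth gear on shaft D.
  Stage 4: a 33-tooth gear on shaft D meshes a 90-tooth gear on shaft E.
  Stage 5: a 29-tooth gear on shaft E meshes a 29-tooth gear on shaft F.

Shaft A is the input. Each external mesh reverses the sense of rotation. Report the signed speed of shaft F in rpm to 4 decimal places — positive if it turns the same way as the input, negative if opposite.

Stage 1 [57T→57T]: ω = 66.0000×57/57 = 66.0000 rpm, dir flips to −; running = −66.0000
Stage 2 [55T→76T]: ω = 66.0000×55/76 = 47.7632 rpm, dir flips to +; running = +47.7632
Stage 3 [76T→95T]: ω = 47.7632×76/95 = 38.2105 rpm, dir flips to −; running = −38.2105
Stage 4 [33T→90T]: ω = 38.2105×33/90 = 14.0105 rpm, dir flips to +; running = +14.0105
Stage 5 [29T→29T]: ω = 14.0105×29/29 = 14.0105 rpm, dir flips to −; running = −14.0105

-14.0105 rpm (opposite to input, |ω| = 14.0105 rpm)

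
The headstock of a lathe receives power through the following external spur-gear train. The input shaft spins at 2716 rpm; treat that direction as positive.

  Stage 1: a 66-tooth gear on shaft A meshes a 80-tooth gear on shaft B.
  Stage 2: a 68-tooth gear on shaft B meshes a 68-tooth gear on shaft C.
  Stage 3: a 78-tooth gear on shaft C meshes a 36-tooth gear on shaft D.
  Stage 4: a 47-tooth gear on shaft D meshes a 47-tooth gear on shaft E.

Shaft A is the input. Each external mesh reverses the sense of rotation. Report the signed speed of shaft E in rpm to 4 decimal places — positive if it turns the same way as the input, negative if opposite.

Stage 1 [66T→80T]: ω = 2716.0000×66/80 = 2240.7000 rpm, dir flips to −; running = −2240.7000
Stage 2 [68T→68T]: ω = 2240.7000×68/68 = 2240.7000 rpm, dir flips to +; running = +2240.7000
Stage 3 [78T→36T]: ω = 2240.7000×78/36 = 4854.8500 rpm, dir flips to −; running = −4854.8500
Stage 4 [47T→47T]: ω = 4854.8500×47/47 = 4854.8500 rpm, dir flips to +; running = +4854.8500

+4854.8500 rpm (same as input, |ω| = 4854.8500 rpm)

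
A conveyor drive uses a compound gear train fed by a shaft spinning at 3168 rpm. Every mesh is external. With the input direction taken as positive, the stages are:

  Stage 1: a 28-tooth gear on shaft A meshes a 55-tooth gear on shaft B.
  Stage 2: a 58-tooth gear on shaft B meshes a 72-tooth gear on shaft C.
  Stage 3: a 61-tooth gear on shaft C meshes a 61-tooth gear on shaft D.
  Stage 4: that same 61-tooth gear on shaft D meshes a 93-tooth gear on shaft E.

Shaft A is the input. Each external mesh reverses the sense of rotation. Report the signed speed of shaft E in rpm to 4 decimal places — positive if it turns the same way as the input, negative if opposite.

Stage 1 [28T→55T]: ω = 3168.0000×28/55 = 1612.8000 rpm, dir flips to −; running = −1612.8000
Stage 2 [58T→72T]: ω = 1612.8000×58/72 = 1299.2000 rpm, dir flips to +; running = +1299.2000
Stage 3 [61T→61T]: ω = 1299.2000×61/61 = 1299.2000 rpm, dir flips to −; running = −1299.2000
Stage 4 [61T→93T]: ω = 1299.2000×61/93 = 852.1634 rpm, dir flips to +; running = +852.1634

+852.1634 rpm (same as input, |ω| = 852.1634 rpm)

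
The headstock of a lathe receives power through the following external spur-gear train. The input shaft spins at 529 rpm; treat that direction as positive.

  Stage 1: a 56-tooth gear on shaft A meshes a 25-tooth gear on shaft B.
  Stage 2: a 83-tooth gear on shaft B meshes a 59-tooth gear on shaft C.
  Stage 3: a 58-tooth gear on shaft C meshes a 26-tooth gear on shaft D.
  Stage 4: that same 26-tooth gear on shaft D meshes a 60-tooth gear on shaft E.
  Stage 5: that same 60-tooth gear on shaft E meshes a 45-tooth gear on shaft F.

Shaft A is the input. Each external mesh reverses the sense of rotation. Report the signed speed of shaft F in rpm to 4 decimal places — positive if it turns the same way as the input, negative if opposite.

Stage 1 [56T→25T]: ω = 529.0000×56/25 = 1184.9600 rpm, dir flips to −; running = −1184.9600
Stage 2 [83T→59T]: ω = 1184.9600×83/59 = 1666.9776 rpm, dir flips to +; running = +1666.9776
Stage 3 [58T→26T]: ω = 1666.9776×58/26 = 3718.6424 rpm, dir flips to −; running = −3718.6424
Stage 4 [26T→60T]: ω = 3718.6424×26/60 = 1611.4117 rpm, dir flips to +; running = +1611.4117
Stage 5 [60T→45T]: ω = 1611.4117×60/45 = 2148.5489 rpm, dir flips to −; running = −2148.5489

-2148.5489 rpm (opposite to input, |ω| = 2148.5489 rpm)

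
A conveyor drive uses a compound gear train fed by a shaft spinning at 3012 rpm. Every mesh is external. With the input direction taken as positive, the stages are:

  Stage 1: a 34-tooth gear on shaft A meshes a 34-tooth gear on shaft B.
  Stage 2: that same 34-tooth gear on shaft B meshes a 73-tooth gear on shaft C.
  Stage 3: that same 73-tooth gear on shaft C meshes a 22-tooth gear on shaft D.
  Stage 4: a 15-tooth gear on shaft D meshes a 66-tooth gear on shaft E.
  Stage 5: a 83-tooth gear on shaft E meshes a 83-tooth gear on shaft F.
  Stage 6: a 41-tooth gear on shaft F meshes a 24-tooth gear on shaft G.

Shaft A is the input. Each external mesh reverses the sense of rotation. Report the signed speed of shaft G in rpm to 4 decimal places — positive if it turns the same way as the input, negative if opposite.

Stage 1 [34T→34T]: ω = 3012.0000×34/34 = 3012.0000 rpm, dir flips to −; running = −3012.0000
Stage 2 [34T→73T]: ω = 3012.0000×34/73 = 1402.8493 rpm, dir flips to +; running = +1402.8493
Stage 3 [73T→22T]: ω = 1402.8493×73/22 = 4654.9091 rpm, dir flips to −; running = −4654.9091
Stage 4 [15T→66T]: ω = 4654.9091×15/66 = 1057.9339 rpm, dir flips to +; running = +1057.9339
Stage 5 [83T→83T]: ω = 1057.9339×83/83 = 1057.9339 rpm, dir flips to −; running = −1057.9339
Stage 6 [41T→24T]: ω = 1057.9339×41/24 = 1807.3037 rpm, dir flips to +; running = +1807.3037

+1807.3037 rpm (same as input, |ω| = 1807.3037 rpm)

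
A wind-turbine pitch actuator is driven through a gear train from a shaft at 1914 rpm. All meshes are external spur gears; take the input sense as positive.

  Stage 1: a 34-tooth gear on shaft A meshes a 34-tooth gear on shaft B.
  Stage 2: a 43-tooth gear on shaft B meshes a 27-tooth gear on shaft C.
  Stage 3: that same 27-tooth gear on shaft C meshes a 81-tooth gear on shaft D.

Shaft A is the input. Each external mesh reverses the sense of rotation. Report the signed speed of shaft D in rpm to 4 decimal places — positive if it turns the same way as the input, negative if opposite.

-1016.0741 rpm (opposite to input, |ω| = 1016.0741 rpm)

Stage 1 [34T→34T]: ω = 1914.0000×34/34 = 1914.0000 rpm, dir flips to −; running = −1914.0000
Stage 2 [43T→27T]: ω = 1914.0000×43/27 = 3048.2222 rpm, dir flips to +; running = +3048.2222
Stage 3 [27T→81T]: ω = 3048.2222×27/81 = 1016.0741 rpm, dir flips to −; running = −1016.0741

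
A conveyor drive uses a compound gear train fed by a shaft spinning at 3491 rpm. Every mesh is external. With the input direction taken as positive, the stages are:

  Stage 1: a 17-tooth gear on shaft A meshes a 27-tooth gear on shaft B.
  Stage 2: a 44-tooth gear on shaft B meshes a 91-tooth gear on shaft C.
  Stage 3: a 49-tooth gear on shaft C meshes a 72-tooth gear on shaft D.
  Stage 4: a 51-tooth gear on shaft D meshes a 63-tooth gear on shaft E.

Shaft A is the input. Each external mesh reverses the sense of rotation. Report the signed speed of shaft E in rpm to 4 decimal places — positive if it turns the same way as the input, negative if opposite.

Stage 1 [17T→27T]: ω = 3491.0000×17/27 = 2198.0370 rpm, dir flips to −; running = −2198.0370
Stage 2 [44T→91T]: ω = 2198.0370×44/91 = 1062.7871 rpm, dir flips to +; running = +1062.7871
Stage 3 [49T→72T]: ω = 1062.7871×49/72 = 723.2857 rpm, dir flips to −; running = −723.2857
Stage 4 [51T→63T]: ω = 723.2857×51/63 = 585.5170 rpm, dir flips to +; running = +585.5170

+585.5170 rpm (same as input, |ω| = 585.5170 rpm)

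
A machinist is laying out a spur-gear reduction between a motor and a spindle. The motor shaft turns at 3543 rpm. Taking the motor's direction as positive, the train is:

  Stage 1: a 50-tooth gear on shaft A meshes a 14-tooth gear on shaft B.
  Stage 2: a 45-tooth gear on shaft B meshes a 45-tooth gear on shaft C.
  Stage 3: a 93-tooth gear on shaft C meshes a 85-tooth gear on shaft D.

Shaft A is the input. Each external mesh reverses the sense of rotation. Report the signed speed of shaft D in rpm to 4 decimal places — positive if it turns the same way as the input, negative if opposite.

-13844.4958 rpm (opposite to input, |ω| = 13844.4958 rpm)

Stage 1 [50T→14T]: ω = 3543.0000×50/14 = 12653.5714 rpm, dir flips to −; running = −12653.5714
Stage 2 [45T→45T]: ω = 12653.5714×45/45 = 12653.5714 rpm, dir flips to +; running = +12653.5714
Stage 3 [93T→85T]: ω = 12653.5714×93/85 = 13844.4958 rpm, dir flips to −; running = −13844.4958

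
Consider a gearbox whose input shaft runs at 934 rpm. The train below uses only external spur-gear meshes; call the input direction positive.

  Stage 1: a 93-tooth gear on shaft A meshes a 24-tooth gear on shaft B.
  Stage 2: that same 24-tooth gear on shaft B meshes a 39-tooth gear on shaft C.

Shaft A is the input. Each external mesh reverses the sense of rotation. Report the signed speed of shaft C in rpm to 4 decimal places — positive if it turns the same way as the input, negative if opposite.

+2227.2308 rpm (same as input, |ω| = 2227.2308 rpm)

Stage 1 [93T→24T]: ω = 934.0000×93/24 = 3619.2500 rpm, dir flips to −; running = −3619.2500
Stage 2 [24T→39T]: ω = 3619.2500×24/39 = 2227.2308 rpm, dir flips to +; running = +2227.2308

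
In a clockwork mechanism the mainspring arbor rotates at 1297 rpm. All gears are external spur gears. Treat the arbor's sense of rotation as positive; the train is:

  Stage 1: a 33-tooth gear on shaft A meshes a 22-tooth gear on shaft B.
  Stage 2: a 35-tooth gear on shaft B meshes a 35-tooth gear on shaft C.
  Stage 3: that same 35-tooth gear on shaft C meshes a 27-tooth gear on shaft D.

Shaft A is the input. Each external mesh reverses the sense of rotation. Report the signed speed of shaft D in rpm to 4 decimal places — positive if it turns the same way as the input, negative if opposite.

-2521.9444 rpm (opposite to input, |ω| = 2521.9444 rpm)

Stage 1 [33T→22T]: ω = 1297.0000×33/22 = 1945.5000 rpm, dir flips to −; running = −1945.5000
Stage 2 [35T→35T]: ω = 1945.5000×35/35 = 1945.5000 rpm, dir flips to +; running = +1945.5000
Stage 3 [35T→27T]: ω = 1945.5000×35/27 = 2521.9444 rpm, dir flips to −; running = −2521.9444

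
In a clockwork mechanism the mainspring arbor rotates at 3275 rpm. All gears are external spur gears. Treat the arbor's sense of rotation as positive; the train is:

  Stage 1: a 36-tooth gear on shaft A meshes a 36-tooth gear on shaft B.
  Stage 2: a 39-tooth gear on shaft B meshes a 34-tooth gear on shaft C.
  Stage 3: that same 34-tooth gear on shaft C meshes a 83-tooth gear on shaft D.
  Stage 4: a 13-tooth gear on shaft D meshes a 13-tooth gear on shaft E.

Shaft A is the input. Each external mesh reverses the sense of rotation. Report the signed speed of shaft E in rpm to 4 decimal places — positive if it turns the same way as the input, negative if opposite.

+1538.8554 rpm (same as input, |ω| = 1538.8554 rpm)

Stage 1 [36T→36T]: ω = 3275.0000×36/36 = 3275.0000 rpm, dir flips to −; running = −3275.0000
Stage 2 [39T→34T]: ω = 3275.0000×39/34 = 3756.6176 rpm, dir flips to +; running = +3756.6176
Stage 3 [34T→83T]: ω = 3756.6176×34/83 = 1538.8554 rpm, dir flips to −; running = −1538.8554
Stage 4 [13T→13T]: ω = 1538.8554×13/13 = 1538.8554 rpm, dir flips to +; running = +1538.8554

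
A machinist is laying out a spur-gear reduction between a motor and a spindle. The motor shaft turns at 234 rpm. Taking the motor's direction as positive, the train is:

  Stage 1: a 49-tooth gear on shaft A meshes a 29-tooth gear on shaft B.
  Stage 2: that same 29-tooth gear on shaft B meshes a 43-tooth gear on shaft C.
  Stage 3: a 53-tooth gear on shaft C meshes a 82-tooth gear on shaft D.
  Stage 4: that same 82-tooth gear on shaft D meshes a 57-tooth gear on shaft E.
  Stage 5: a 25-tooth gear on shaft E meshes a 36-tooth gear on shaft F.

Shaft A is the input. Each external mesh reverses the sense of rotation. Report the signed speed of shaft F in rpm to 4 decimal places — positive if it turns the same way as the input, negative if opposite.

Stage 1 [49T→29T]: ω = 234.0000×49/29 = 395.3793 rpm, dir flips to −; running = −395.3793
Stage 2 [29T→43T]: ω = 395.3793×29/43 = 266.6512 rpm, dir flips to +; running = +266.6512
Stage 3 [53T→82T]: ω = 266.6512×53/82 = 172.3477 rpm, dir flips to −; running = −172.3477
Stage 4 [82T→57T]: ω = 172.3477×82/57 = 247.9388 rpm, dir flips to +; running = +247.9388
Stage 5 [25T→36T]: ω = 247.9388×25/36 = 172.1797 rpm, dir flips to −; running = −172.1797

-172.1797 rpm (opposite to input, |ω| = 172.1797 rpm)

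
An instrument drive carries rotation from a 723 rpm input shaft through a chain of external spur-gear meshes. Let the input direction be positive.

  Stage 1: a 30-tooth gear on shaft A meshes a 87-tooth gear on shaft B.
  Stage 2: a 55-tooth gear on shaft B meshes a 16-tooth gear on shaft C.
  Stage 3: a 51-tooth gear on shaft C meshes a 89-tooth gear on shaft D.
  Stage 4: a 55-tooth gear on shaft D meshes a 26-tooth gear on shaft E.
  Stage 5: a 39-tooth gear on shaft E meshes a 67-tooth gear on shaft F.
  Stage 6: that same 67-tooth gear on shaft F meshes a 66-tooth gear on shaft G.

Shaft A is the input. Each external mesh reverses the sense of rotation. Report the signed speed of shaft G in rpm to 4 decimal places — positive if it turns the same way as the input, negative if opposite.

+613.8654 rpm (same as input, |ω| = 613.8654 rpm)

Stage 1 [30T→87T]: ω = 723.0000×30/87 = 249.3103 rpm, dir flips to −; running = −249.3103
Stage 2 [55T→16T]: ω = 249.3103×55/16 = 857.0043 rpm, dir flips to +; running = +857.0043
Stage 3 [51T→89T]: ω = 857.0043×51/89 = 491.0924 rpm, dir flips to −; running = −491.0924
Stage 4 [55T→26T]: ω = 491.0924×55/26 = 1038.8492 rpm, dir flips to +; running = +1038.8492
Stage 5 [39T→67T]: ω = 1038.8492×39/67 = 604.7033 rpm, dir flips to −; running = −604.7033
Stage 6 [67T→66T]: ω = 604.7033×67/66 = 613.8654 rpm, dir flips to +; running = +613.8654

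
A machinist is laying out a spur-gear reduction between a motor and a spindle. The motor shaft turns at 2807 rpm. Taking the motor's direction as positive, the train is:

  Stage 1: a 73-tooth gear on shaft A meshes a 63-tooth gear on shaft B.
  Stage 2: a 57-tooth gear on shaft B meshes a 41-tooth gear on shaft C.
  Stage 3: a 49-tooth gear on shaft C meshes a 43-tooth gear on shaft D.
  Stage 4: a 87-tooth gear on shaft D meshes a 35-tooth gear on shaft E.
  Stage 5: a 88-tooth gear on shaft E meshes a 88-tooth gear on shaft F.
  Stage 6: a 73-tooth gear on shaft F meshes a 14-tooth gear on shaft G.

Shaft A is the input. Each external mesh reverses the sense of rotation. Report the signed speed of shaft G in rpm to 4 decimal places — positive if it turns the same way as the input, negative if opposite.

+66786.6069 rpm (same as input, |ω| = 66786.6069 rpm)

Stage 1 [73T→63T]: ω = 2807.0000×73/63 = 3252.5556 rpm, dir flips to −; running = −3252.5556
Stage 2 [57T→41T]: ω = 3252.5556×57/41 = 4521.8455 rpm, dir flips to +; running = +4521.8455
Stage 3 [49T→43T]: ω = 4521.8455×49/43 = 5152.8007 rpm, dir flips to −; running = −5152.8007
Stage 4 [87T→35T]: ω = 5152.8007×87/35 = 12808.3904 rpm, dir flips to +; running = +12808.3904
Stage 5 [88T→88T]: ω = 12808.3904×88/88 = 12808.3904 rpm, dir flips to −; running = −12808.3904
Stage 6 [73T→14T]: ω = 12808.3904×73/14 = 66786.6069 rpm, dir flips to +; running = +66786.6069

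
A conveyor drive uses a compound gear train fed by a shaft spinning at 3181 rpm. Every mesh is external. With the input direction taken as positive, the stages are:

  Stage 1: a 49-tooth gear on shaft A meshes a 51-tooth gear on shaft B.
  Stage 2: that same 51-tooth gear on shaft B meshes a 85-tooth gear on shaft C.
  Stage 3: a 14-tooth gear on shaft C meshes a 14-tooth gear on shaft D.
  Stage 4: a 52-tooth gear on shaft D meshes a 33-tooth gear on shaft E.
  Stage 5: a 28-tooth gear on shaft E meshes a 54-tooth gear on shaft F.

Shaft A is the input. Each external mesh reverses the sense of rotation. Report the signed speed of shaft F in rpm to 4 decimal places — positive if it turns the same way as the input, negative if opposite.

-1498.2852 rpm (opposite to input, |ω| = 1498.2852 rpm)

Stage 1 [49T→51T]: ω = 3181.0000×49/51 = 3056.2549 rpm, dir flips to −; running = −3056.2549
Stage 2 [51T→85T]: ω = 3056.2549×51/85 = 1833.7529 rpm, dir flips to +; running = +1833.7529
Stage 3 [14T→14T]: ω = 1833.7529×14/14 = 1833.7529 rpm, dir flips to −; running = −1833.7529
Stage 4 [52T→33T]: ω = 1833.7529×52/33 = 2889.5501 rpm, dir flips to +; running = +2889.5501
Stage 5 [28T→54T]: ω = 2889.5501×28/54 = 1498.2852 rpm, dir flips to −; running = −1498.2852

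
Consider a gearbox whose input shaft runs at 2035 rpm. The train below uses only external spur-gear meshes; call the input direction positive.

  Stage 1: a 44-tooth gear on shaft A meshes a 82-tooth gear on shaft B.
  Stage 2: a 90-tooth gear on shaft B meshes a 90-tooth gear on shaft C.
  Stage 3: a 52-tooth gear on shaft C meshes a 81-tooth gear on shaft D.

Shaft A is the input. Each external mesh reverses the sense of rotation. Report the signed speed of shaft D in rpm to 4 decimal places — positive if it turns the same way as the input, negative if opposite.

Stage 1 [44T→82T]: ω = 2035.0000×44/82 = 1091.9512 rpm, dir flips to −; running = −1091.9512
Stage 2 [90T→90T]: ω = 1091.9512×90/90 = 1091.9512 rpm, dir flips to +; running = +1091.9512
Stage 3 [52T→81T]: ω = 1091.9512×52/81 = 701.0057 rpm, dir flips to −; running = −701.0057

-701.0057 rpm (opposite to input, |ω| = 701.0057 rpm)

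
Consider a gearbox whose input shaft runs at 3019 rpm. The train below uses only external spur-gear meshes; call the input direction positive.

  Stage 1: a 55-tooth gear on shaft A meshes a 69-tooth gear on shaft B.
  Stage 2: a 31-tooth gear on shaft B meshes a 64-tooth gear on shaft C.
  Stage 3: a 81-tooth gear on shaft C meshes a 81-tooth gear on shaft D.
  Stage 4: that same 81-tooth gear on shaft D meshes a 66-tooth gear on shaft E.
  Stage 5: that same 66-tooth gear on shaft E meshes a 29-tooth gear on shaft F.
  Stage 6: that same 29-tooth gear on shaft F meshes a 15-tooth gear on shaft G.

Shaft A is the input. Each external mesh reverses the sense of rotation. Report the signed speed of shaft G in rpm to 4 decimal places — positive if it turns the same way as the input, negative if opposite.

+6294.3689 rpm (same as input, |ω| = 6294.3689 rpm)

Stage 1 [55T→69T]: ω = 3019.0000×55/69 = 2406.4493 rpm, dir flips to −; running = −2406.4493
Stage 2 [31T→64T]: ω = 2406.4493×31/64 = 1165.6239 rpm, dir flips to +; running = +1165.6239
Stage 3 [81T→81T]: ω = 1165.6239×81/81 = 1165.6239 rpm, dir flips to −; running = −1165.6239
Stage 4 [81T→66T]: ω = 1165.6239×81/66 = 1430.5384 rpm, dir flips to +; running = +1430.5384
Stage 5 [66T→29T]: ω = 1430.5384×66/29 = 3255.7080 rpm, dir flips to −; running = −3255.7080
Stage 6 [29T→15T]: ω = 3255.7080×29/15 = 6294.3689 rpm, dir flips to +; running = +6294.3689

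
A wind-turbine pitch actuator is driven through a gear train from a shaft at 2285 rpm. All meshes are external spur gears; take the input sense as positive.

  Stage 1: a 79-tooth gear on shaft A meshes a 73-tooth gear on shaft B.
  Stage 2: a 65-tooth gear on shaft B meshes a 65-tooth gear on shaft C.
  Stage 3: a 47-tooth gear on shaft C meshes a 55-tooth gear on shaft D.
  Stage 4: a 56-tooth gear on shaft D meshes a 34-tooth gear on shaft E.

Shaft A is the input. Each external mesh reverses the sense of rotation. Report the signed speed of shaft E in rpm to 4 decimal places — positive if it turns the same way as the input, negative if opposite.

Stage 1 [79T→73T]: ω = 2285.0000×79/73 = 2472.8082 rpm, dir flips to −; running = −2472.8082
Stage 2 [65T→65T]: ω = 2472.8082×65/65 = 2472.8082 rpm, dir flips to +; running = +2472.8082
Stage 3 [47T→55T]: ω = 2472.8082×47/55 = 2113.1270 rpm, dir flips to −; running = −2113.1270
Stage 4 [56T→34T]: ω = 2113.1270×56/34 = 3480.4445 rpm, dir flips to +; running = +3480.4445

+3480.4445 rpm (same as input, |ω| = 3480.4445 rpm)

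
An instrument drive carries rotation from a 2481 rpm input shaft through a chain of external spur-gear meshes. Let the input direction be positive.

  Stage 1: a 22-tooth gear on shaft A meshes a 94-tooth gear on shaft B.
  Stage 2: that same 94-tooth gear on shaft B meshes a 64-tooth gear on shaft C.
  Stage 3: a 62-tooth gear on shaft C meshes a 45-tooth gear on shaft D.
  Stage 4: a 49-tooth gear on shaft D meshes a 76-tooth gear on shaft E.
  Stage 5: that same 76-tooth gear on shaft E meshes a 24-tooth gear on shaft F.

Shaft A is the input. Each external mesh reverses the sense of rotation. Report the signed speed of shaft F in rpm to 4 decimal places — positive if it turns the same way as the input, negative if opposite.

Stage 1 [22T→94T]: ω = 2481.0000×22/94 = 580.6596 rpm, dir flips to −; running = −580.6596
Stage 2 [94T→64T]: ω = 580.6596×94/64 = 852.8438 rpm, dir flips to +; running = +852.8438
Stage 3 [62T→45T]: ω = 852.8438×62/45 = 1175.0292 rpm, dir flips to −; running = −1175.0292
Stage 4 [49T→76T]: ω = 1175.0292×49/76 = 757.5846 rpm, dir flips to +; running = +757.5846
Stage 5 [76T→24T]: ω = 757.5846×76/24 = 2399.0179 rpm, dir flips to −; running = −2399.0179

-2399.0179 rpm (opposite to input, |ω| = 2399.0179 rpm)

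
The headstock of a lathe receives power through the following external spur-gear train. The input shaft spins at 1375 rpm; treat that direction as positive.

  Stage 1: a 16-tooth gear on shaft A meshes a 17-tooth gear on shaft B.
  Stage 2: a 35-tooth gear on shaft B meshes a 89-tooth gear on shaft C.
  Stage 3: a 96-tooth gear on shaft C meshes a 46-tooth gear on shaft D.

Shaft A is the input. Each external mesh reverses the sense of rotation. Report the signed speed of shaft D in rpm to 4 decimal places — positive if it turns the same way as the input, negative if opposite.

Stage 1 [16T→17T]: ω = 1375.0000×16/17 = 1294.1176 rpm, dir flips to −; running = −1294.1176
Stage 2 [35T→89T]: ω = 1294.1176×35/89 = 508.9227 rpm, dir flips to +; running = +508.9227
Stage 3 [96T→46T]: ω = 508.9227×96/46 = 1062.0995 rpm, dir flips to −; running = −1062.0995

-1062.0995 rpm (opposite to input, |ω| = 1062.0995 rpm)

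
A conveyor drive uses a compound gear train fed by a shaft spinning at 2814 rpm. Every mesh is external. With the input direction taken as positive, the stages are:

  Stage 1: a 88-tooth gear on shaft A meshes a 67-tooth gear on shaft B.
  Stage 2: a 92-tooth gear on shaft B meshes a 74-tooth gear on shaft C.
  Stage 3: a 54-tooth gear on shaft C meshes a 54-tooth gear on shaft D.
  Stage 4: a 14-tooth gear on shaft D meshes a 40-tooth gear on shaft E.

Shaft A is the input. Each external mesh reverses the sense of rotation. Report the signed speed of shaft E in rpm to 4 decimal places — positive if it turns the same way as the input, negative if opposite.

Stage 1 [88T→67T]: ω = 2814.0000×88/67 = 3696.0000 rpm, dir flips to −; running = −3696.0000
Stage 2 [92T→74T]: ω = 3696.0000×92/74 = 4595.0270 rpm, dir flips to +; running = +4595.0270
Stage 3 [54T→54T]: ω = 4595.0270×54/54 = 4595.0270 rpm, dir flips to −; running = −4595.0270
Stage 4 [14T→40T]: ω = 4595.0270×14/40 = 1608.2595 rpm, dir flips to +; running = +1608.2595

+1608.2595 rpm (same as input, |ω| = 1608.2595 rpm)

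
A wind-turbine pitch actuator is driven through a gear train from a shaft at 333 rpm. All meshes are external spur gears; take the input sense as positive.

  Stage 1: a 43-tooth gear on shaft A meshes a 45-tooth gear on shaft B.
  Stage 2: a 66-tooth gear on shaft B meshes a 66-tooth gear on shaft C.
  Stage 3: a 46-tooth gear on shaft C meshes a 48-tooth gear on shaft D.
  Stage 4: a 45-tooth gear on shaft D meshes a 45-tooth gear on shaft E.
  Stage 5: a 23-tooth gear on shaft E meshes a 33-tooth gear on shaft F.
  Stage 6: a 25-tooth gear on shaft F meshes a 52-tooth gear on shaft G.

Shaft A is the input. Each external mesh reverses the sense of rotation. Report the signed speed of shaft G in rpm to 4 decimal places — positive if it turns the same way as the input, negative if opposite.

+102.1803 rpm (same as input, |ω| = 102.1803 rpm)

Stage 1 [43T→45T]: ω = 333.0000×43/45 = 318.2000 rpm, dir flips to −; running = −318.2000
Stage 2 [66T→66T]: ω = 318.2000×66/66 = 318.2000 rpm, dir flips to +; running = +318.2000
Stage 3 [46T→48T]: ω = 318.2000×46/48 = 304.9417 rpm, dir flips to −; running = −304.9417
Stage 4 [45T→45T]: ω = 304.9417×45/45 = 304.9417 rpm, dir flips to +; running = +304.9417
Stage 5 [23T→33T]: ω = 304.9417×23/33 = 212.5351 rpm, dir flips to −; running = −212.5351
Stage 6 [25T→52T]: ω = 212.5351×25/52 = 102.1803 rpm, dir flips to +; running = +102.1803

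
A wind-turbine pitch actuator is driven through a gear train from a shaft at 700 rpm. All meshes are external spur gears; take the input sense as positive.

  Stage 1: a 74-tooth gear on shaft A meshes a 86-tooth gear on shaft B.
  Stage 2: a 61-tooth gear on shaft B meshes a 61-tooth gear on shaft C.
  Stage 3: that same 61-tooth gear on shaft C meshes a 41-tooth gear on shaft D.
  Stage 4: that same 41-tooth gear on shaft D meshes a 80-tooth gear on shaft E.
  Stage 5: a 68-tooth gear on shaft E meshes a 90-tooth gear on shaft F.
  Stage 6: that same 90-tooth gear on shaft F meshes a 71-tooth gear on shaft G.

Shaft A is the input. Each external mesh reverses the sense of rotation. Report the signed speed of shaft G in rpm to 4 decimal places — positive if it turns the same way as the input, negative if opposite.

Stage 1 [74T→86T]: ω = 700.0000×74/86 = 602.3256 rpm, dir flips to −; running = −602.3256
Stage 2 [61T→61T]: ω = 602.3256×61/61 = 602.3256 rpm, dir flips to +; running = +602.3256
Stage 3 [61T→41T]: ω = 602.3256×61/41 = 896.1429 rpm, dir flips to −; running = −896.1429
Stage 4 [41T→80T]: ω = 896.1429×41/80 = 459.2733 rpm, dir flips to +; running = +459.2733
Stage 5 [68T→90T]: ω = 459.2733×68/90 = 347.0065 rpm, dir flips to −; running = −347.0065
Stage 6 [90T→71T]: ω = 347.0065×90/71 = 439.8673 rpm, dir flips to +; running = +439.8673

+439.8673 rpm (same as input, |ω| = 439.8673 rpm)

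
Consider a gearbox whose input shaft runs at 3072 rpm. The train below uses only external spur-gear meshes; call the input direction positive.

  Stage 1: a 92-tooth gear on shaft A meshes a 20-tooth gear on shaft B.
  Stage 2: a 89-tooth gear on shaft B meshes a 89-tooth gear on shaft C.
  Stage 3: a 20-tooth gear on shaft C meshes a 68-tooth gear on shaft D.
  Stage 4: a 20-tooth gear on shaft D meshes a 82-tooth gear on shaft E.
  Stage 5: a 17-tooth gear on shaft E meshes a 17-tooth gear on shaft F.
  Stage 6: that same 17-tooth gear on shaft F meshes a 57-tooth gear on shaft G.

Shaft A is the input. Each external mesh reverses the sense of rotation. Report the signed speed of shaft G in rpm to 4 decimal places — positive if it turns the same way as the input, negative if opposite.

+302.3363 rpm (same as input, |ω| = 302.3363 rpm)

Stage 1 [92T→20T]: ω = 3072.0000×92/20 = 14131.2000 rpm, dir flips to −; running = −14131.2000
Stage 2 [89T→89T]: ω = 14131.2000×89/89 = 14131.2000 rpm, dir flips to +; running = +14131.2000
Stage 3 [20T→68T]: ω = 14131.2000×20/68 = 4156.2353 rpm, dir flips to −; running = −4156.2353
Stage 4 [20T→82T]: ω = 4156.2353×20/82 = 1013.7159 rpm, dir flips to +; running = +1013.7159
Stage 5 [17T→17T]: ω = 1013.7159×17/17 = 1013.7159 rpm, dir flips to −; running = −1013.7159
Stage 6 [17T→57T]: ω = 1013.7159×17/57 = 302.3363 rpm, dir flips to +; running = +302.3363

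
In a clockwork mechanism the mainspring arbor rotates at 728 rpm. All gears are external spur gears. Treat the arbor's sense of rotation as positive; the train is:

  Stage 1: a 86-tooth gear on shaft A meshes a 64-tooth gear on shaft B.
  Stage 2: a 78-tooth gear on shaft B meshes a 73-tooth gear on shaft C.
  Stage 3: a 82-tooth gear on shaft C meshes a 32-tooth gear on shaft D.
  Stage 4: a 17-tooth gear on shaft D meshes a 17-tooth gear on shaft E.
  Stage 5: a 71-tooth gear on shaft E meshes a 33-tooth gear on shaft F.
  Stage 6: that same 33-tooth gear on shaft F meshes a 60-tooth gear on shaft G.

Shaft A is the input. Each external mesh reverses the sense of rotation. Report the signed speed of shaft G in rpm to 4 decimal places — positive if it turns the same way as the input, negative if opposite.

+3169.5132 rpm (same as input, |ω| = 3169.5132 rpm)

Stage 1 [86T→64T]: ω = 728.0000×86/64 = 978.2500 rpm, dir flips to −; running = −978.2500
Stage 2 [78T→73T]: ω = 978.2500×78/73 = 1045.2534 rpm, dir flips to +; running = +1045.2534
Stage 3 [82T→32T]: ω = 1045.2534×82/32 = 2678.4619 rpm, dir flips to −; running = −2678.4619
Stage 4 [17T→17T]: ω = 2678.4619×17/17 = 2678.4619 rpm, dir flips to +; running = +2678.4619
Stage 5 [71T→33T]: ω = 2678.4619×71/33 = 5762.7514 rpm, dir flips to −; running = −5762.7514
Stage 6 [33T→60T]: ω = 5762.7514×33/60 = 3169.5132 rpm, dir flips to +; running = +3169.5132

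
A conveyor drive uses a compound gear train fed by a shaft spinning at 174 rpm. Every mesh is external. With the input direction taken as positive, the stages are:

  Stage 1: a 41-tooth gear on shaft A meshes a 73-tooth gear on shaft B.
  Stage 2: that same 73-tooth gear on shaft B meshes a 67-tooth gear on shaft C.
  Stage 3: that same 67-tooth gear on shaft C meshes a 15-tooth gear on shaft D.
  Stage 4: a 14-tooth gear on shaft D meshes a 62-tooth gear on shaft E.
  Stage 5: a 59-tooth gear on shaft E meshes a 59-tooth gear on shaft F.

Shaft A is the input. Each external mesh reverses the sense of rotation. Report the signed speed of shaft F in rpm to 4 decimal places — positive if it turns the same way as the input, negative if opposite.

-107.3935 rpm (opposite to input, |ω| = 107.3935 rpm)

Stage 1 [41T→73T]: ω = 174.0000×41/73 = 97.7260 rpm, dir flips to −; running = −97.7260
Stage 2 [73T→67T]: ω = 97.7260×73/67 = 106.4776 rpm, dir flips to +; running = +106.4776
Stage 3 [67T→15T]: ω = 106.4776×67/15 = 475.6000 rpm, dir flips to −; running = −475.6000
Stage 4 [14T→62T]: ω = 475.6000×14/62 = 107.3935 rpm, dir flips to +; running = +107.3935
Stage 5 [59T→59T]: ω = 107.3935×59/59 = 107.3935 rpm, dir flips to −; running = −107.3935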